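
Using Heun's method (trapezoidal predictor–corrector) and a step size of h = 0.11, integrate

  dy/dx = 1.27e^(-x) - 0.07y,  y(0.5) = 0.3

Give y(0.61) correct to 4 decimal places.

Heun: k1 = f(x_n, y_n); k2 = f(x_n + h, y_n + h·k1); y_{n+1} = y_n + (h/2)·(k1 + k2).
x=0.500000, y=0.300000:
  k1 = f(0.500000, 0.300000) = 0.749294
  k2 = f(0.610000, 0.382422) = 0.663286
  y ← 0.300000 + (0.11/2)·(0.749294 + 0.663286) = 0.377692
y(0.61) ≈ 0.3777

0.3777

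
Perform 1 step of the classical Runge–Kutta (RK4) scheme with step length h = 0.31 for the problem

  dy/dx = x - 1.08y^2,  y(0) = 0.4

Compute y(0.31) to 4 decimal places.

0.3970

RK4: k1 = f(x_n, y_n); k2 = f(x_n + h/2, y_n + (h/2)·k1); k3 = f(x_n + h/2, y_n + (h/2)·k2); k4 = f(x_n + h, y_n + h·k3); y_{n+1} = y_n + (h/6)·(k1 + 2k2 + 2k3 + k4).
x=0.000000, y=0.400000:
  k1 = f(0.000000, 0.400000) = -0.172800
  k2 = f(0.155000, 0.373216) = 0.004567
  k3 = f(0.155000, 0.400708) = -0.018412
  k4 = f(0.310000, 0.394292) = 0.142096
  y ← 0.400000 + (0.31/6)·(k1 + 2k2 + 2k3 + k4) = 0.396983
y(0.31) ≈ 0.3970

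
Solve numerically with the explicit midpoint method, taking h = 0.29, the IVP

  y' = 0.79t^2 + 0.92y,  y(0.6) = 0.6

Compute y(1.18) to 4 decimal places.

Midpoint: k1 = f(t_n, y_n); k2 = f(t_n + h/2, y_n + (h/2)·k1); y_{n+1} = y_n + h·k2.
t=0.600000, y=0.600000:
  k1 = f(0.600000, 0.600000) = 0.836400
  k2 = f(0.745000, 0.721278) = 1.102046
  y ← 0.600000 + 0.29·1.102046 = 0.919593
t=0.890000, y=0.919593:
  k1 = f(0.890000, 0.919593) = 1.471785
  k2 = f(1.035000, 1.133002) = 1.888630
  y ← 0.919593 + 0.29·1.888630 = 1.467296
y(1.18) ≈ 1.4673

1.4673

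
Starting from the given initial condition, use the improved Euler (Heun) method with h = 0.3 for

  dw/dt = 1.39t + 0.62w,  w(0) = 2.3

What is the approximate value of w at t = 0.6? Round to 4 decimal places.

Heun: k1 = f(t_n, w_n); k2 = f(t_n + h, w_n + h·k1); w_{n+1} = w_n + (h/2)·(k1 + k2).
t=0.000000, w=2.300000:
  k1 = f(0.000000, 2.300000) = 1.426000
  k2 = f(0.300000, 2.727800) = 2.108236
  w ← 2.300000 + (0.3/2)·(1.426000 + 2.108236) = 2.830135
t=0.300000, w=2.830135:
  k1 = f(0.300000, 2.830135) = 2.171684
  k2 = f(0.600000, 3.481641) = 2.992617
  w ← 2.830135 + (0.3/2)·(2.171684 + 2.992617) = 3.604781
w(0.6) ≈ 3.6048

3.6048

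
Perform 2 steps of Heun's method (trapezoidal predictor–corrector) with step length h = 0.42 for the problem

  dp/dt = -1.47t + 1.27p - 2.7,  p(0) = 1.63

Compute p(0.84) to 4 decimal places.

0.0580

Heun: k1 = f(t_n, p_n); k2 = f(t_n + h, p_n + h·k1); p_{n+1} = p_n + (h/2)·(k1 + k2).
t=0.000000, p=1.630000:
  k1 = f(0.000000, 1.630000) = -0.629900
  k2 = f(0.420000, 1.365442) = -1.583289
  p ← 1.630000 + (0.42/2)·(-0.629900 + (-1.583289)) = 1.165230
t=0.420000, p=1.165230:
  k1 = f(0.420000, 1.165230) = -1.837557
  k2 = f(0.840000, 0.393456) = -3.435111
  p ← 1.165230 + (0.42/2)·(-1.837557 + (-3.435111)) = 0.057970
p(0.84) ≈ 0.0580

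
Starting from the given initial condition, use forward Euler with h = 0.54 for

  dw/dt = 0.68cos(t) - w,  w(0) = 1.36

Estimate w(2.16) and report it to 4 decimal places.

Euler: w_{n+1} = w_n + h·f(t_n, w_n).
t=0.000000, w=1.360000: f=-0.680000 → w ← 1.360000 + 0.54·(-0.680000) = 0.992800
t=0.540000, w=0.992800: f=-0.409558 → w ← 0.992800 + 0.54·(-0.409558) = 0.771639
t=1.080000, w=0.771639: f=-0.451135 → w ← 0.771639 + 0.54·(-0.451135) = 0.528026
t=1.620000, w=0.528026: f=-0.561471 → w ← 0.528026 + 0.54·(-0.561471) = 0.224831
w(2.16) ≈ 0.2248

0.2248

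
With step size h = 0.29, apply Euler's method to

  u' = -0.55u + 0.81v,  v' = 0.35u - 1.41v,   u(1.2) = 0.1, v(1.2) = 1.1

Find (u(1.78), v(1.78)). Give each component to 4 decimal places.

0.4429, 0.4251

Euler on (u,v): u_{n+1} = u_n + h·u', v_{n+1} = v_n + h·v'.
1.200000: (0.100000, 1.100000); f=(0.836000, -1.516000) → (0.342440, 0.660360)
1.490000: (0.342440, 0.660360); f=(0.346550, -0.811254) → (0.442939, 0.425096)
(u(1.78), v(1.78)) ≈ (0.4429, 0.4251)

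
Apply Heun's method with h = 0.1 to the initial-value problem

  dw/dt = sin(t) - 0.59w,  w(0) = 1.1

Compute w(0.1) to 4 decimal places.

Heun: k1 = f(t_n, w_n); k2 = f(t_n + h, w_n + h·k1); w_{n+1} = w_n + (h/2)·(k1 + k2).
t=0.000000, w=1.100000:
  k1 = f(0.000000, 1.100000) = -0.649000
  k2 = f(0.100000, 1.035100) = -0.510876
  w ← 1.100000 + (0.1/2)·(-0.649000 + (-0.510876)) = 1.042006
w(0.1) ≈ 1.0420

1.0420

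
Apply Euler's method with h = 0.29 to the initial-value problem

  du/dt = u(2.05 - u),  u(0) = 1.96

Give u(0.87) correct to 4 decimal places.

2.0434

Euler: u_{n+1} = u_n + h·f(t_n, u_n).
t=0.000000, u=1.960000: f=0.176400 → u ← 1.960000 + 0.29·0.176400 = 2.011156
t=0.290000, u=2.011156: f=0.078121 → u ← 2.011156 + 0.29·0.078121 = 2.033811
t=0.580000, u=2.033811: f=0.032925 → u ← 2.033811 + 0.29·0.032925 = 2.043359
u(0.87) ≈ 2.0434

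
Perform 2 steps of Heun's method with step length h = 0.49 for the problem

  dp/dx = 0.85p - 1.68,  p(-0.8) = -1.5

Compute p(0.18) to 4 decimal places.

Heun: k1 = f(x_n, p_n); k2 = f(x_n + h, p_n + h·k1); p_{n+1} = p_n + (h/2)·(k1 + k2).
x=-0.800000, p=-1.500000:
  k1 = f(-0.800000, -1.500000) = -2.955000
  k2 = f(-0.310000, -2.947950) = -4.185758
  p ← -1.500000 + (0.49/2)·(-2.955000 + (-4.185758)) = -3.249486
x=-0.310000, p=-3.249486:
  k1 = f(-0.310000, -3.249486) = -4.442063
  k2 = f(0.180000, -5.426096) = -6.292182
  p ← -3.249486 + (0.49/2)·(-4.442063 + (-6.292182)) = -5.879376
p(0.18) ≈ -5.8794

-5.8794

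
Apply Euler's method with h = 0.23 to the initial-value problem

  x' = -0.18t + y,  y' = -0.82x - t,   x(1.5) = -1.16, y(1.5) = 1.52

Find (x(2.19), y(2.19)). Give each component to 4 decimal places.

-0.4378, 0.8272

Euler on (x,y): x_{n+1} = x_n + h·x', y_{n+1} = y_n + h·y'.
1.500000: (-1.160000, 1.520000); f=(1.250000, -0.548800) → (-0.872500, 1.393776)
1.730000: (-0.872500, 1.393776); f=(1.082376, -1.014550) → (-0.623554, 1.160429)
1.960000: (-0.623554, 1.160429); f=(0.807629, -1.448686) → (-0.437799, 0.827232)
(x(2.19), y(2.19)) ≈ (-0.4378, 0.8272)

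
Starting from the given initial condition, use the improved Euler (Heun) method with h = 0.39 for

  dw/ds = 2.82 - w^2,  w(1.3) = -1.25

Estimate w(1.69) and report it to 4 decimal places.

Heun: k1 = f(s_n, w_n); k2 = f(s_n + h, w_n + h·k1); w_{n+1} = w_n + (h/2)·(k1 + k2).
s=1.300000, w=-1.250000:
  k1 = f(1.300000, -1.250000) = 1.257500
  k2 = f(1.690000, -0.759575) = 2.243046
  w ← -1.250000 + (0.39/2)·(1.257500 + 2.243046) = -0.567394
w(1.69) ≈ -0.5674

-0.5674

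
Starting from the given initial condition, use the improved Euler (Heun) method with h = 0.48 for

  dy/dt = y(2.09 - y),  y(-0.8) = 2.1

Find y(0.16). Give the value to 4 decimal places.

2.0925

Heun: k1 = f(t_n, y_n); k2 = f(t_n + h, y_n + h·k1); y_{n+1} = y_n + (h/2)·(k1 + k2).
t=-0.800000, y=2.100000:
  k1 = f(-0.800000, 2.100000) = -0.021000
  k2 = f(-0.320000, 2.089920) = 0.000167
  y ← 2.100000 + (0.48/2)·(-0.021000 + 0.000167) = 2.095000
t=-0.320000, y=2.095000:
  k1 = f(-0.320000, 2.095000) = -0.010475
  k2 = f(0.160000, 2.089972) = 0.000059
  y ← 2.095000 + (0.48/2)·(-0.010475 + 0.000059) = 2.092500
y(0.16) ≈ 2.0925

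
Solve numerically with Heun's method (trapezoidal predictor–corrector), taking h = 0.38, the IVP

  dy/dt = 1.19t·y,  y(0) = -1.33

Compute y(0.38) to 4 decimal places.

-1.4443

Heun: k1 = f(t_n, y_n); k2 = f(t_n + h, y_n + h·k1); y_{n+1} = y_n + (h/2)·(k1 + k2).
t=0.000000, y=-1.330000:
  k1 = f(0.000000, -1.330000) = 0.000000
  k2 = f(0.380000, -1.330000) = -0.601426
  y ← -1.330000 + (0.38/2)·(0.000000 + (-0.601426)) = -1.444271
y(0.38) ≈ -1.4443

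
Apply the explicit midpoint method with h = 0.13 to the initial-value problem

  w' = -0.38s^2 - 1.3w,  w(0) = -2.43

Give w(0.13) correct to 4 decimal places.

Midpoint: k1 = f(s_n, w_n); k2 = f(s_n + h/2, w_n + (h/2)·k1); w_{n+1} = w_n + h·k2.
s=0.000000, w=-2.430000:
  k1 = f(0.000000, -2.430000) = 3.159000
  k2 = f(0.065000, -2.224665) = 2.890459
  w ← -2.430000 + 0.13·2.890459 = -2.054240
w(0.13) ≈ -2.0542

-2.0542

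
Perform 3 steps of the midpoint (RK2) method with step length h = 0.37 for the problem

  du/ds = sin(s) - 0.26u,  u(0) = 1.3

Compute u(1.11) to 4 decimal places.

1.4855

Midpoint: k1 = f(s_n, u_n); k2 = f(s_n + h/2, u_n + (h/2)·k1); u_{n+1} = u_n + h·k2.
s=0.000000, u=1.300000:
  k1 = f(0.000000, 1.300000) = -0.338000
  k2 = f(0.185000, 1.237470) = -0.137796
  u ← 1.300000 + 0.37·(-0.137796) = 1.249016
s=0.370000, u=1.249016:
  k1 = f(0.370000, 1.249016) = 0.036871
  k2 = f(0.555000, 1.255837) = 0.200426
  u ← 1.249016 + 0.37·0.200426 = 1.323173
s=0.740000, u=1.323173:
  k1 = f(0.740000, 1.323173) = 0.330263
  k2 = f(0.925000, 1.384272) = 0.438710
  u ← 1.323173 + 0.37·0.438710 = 1.485496
u(1.11) ≈ 1.4855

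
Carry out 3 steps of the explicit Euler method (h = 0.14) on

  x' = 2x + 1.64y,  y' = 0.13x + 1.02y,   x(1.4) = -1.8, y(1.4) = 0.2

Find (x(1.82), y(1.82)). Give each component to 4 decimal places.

-3.6002, 0.1570

Euler on (x,y): x_{n+1} = x_n + h·x', y_{n+1} = y_n + h·y'.
1.400000: (-1.800000, 0.200000); f=(-3.272000, -0.030000) → (-2.258080, 0.195800)
1.540000: (-2.258080, 0.195800); f=(-4.195048, -0.093834) → (-2.845387, 0.182663)
1.680000: (-2.845387, 0.182663); f=(-5.391206, -0.183584) → (-3.600156, 0.156961)
(x(1.82), y(1.82)) ≈ (-3.6002, 0.1570)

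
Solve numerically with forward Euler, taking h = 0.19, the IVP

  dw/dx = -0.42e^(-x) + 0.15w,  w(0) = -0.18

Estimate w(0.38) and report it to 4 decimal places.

Euler: w_{n+1} = w_n + h·f(x_n, w_n).
x=0.000000, w=-0.180000: f=-0.447000 → w ← -0.180000 + 0.19·(-0.447000) = -0.264930
x=0.190000, w=-0.264930: f=-0.387062 → w ← -0.264930 + 0.19·(-0.387062) = -0.338472
w(0.38) ≈ -0.3385

-0.3385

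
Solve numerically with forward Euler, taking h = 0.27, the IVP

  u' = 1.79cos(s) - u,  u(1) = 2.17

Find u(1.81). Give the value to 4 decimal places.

1.1027

Euler: u_{n+1} = u_n + h·f(s_n, u_n).
s=1.000000, u=2.170000: f=-1.202859 → u ← 2.170000 + 0.27·(-1.202859) = 1.845228
s=1.270000, u=1.845228: f=-1.314885 → u ← 1.845228 + 0.27·(-1.314885) = 1.490209
s=1.540000, u=1.490209: f=-1.435092 → u ← 1.490209 + 0.27·(-1.435092) = 1.102734
u(1.81) ≈ 1.1027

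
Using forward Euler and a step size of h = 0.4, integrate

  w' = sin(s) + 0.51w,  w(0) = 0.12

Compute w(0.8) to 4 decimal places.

0.3297

Euler: w_{n+1} = w_n + h·f(s_n, w_n).
s=0.000000, w=0.120000: f=0.061200 → w ← 0.120000 + 0.4·0.061200 = 0.144480
s=0.400000, w=0.144480: f=0.463103 → w ← 0.144480 + 0.4·0.463103 = 0.329721
w(0.8) ≈ 0.3297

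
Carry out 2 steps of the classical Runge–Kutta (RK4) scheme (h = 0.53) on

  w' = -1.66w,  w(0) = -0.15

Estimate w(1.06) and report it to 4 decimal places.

-0.0263

RK4: k1 = f(t_n, w_n); k2 = f(t_n + h/2, w_n + (h/2)·k1); k3 = f(t_n + h/2, w_n + (h/2)·k2); k4 = f(t_n + h, w_n + h·k3); w_{n+1} = w_n + (h/6)·(k1 + 2k2 + 2k3 + k4).
t=0.000000, w=-0.150000:
  k1 = f(0.000000, -0.150000) = 0.249000
  k2 = f(0.265000, -0.084015) = 0.139465
  k3 = f(0.265000, -0.113042) = 0.187649
  k4 = f(0.530000, -0.050546) = 0.083906
  w ← -0.150000 + (0.53/6)·(k1 + 2k2 + 2k3 + k4) = -0.062803
t=0.530000, w=-0.062803:
  k1 = f(0.530000, -0.062803) = 0.104253
  k2 = f(0.795000, -0.035176) = 0.058392
  k3 = f(0.795000, -0.047329) = 0.078566
  k4 = f(1.060000, -0.021163) = 0.035130
  w ← -0.062803 + (0.53/6)·(k1 + 2k2 + 2k3 + k4) = -0.026295
w(1.06) ≈ -0.0263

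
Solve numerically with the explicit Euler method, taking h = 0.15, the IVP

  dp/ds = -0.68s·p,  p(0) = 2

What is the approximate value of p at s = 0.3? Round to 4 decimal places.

1.9694

Euler: p_{n+1} = p_n + h·f(s_n, p_n).
s=0.000000, p=2.000000: f=0.000000 → p ← 2.000000 + 0.15·0.000000 = 2.000000
s=0.150000, p=2.000000: f=-0.204000 → p ← 2.000000 + 0.15·(-0.204000) = 1.969400
p(0.3) ≈ 1.9694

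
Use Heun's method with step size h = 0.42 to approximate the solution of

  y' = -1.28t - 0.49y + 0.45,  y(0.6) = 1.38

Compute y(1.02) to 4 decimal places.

Heun: k1 = f(t_n, y_n); k2 = f(t_n + h, y_n + h·k1); y_{n+1} = y_n + (h/2)·(k1 + k2).
t=0.600000, y=1.380000:
  k1 = f(0.600000, 1.380000) = -0.994200
  k2 = f(1.020000, 0.962436) = -1.327194
  y ← 1.380000 + (0.42/2)·(-0.994200 + (-1.327194)) = 0.892507
y(1.02) ≈ 0.8925

0.8925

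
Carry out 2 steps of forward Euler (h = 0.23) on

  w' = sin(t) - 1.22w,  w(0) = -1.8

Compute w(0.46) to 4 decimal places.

-0.8791

Euler: w_{n+1} = w_n + h·f(t_n, w_n).
t=0.000000, w=-1.800000: f=2.196000 → w ← -1.800000 + 0.23·2.196000 = -1.294920
t=0.230000, w=-1.294920: f=1.807780 → w ← -1.294920 + 0.23·1.807780 = -0.879131
w(0.46) ≈ -0.8791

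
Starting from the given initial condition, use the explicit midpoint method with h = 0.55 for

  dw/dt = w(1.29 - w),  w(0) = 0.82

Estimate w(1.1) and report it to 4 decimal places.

1.1282

Midpoint: k1 = f(t_n, w_n); k2 = f(t_n + h/2, w_n + (h/2)·k1); w_{n+1} = w_n + h·k2.
t=0.000000, w=0.820000:
  k1 = f(0.000000, 0.820000) = 0.385400
  k2 = f(0.275000, 0.925985) = 0.337072
  w ← 0.820000 + 0.55·0.337072 = 1.005390
t=0.550000, w=1.005390:
  k1 = f(0.550000, 1.005390) = 0.286144
  k2 = f(0.825000, 1.084079) = 0.223234
  w ← 1.005390 + 0.55·0.223234 = 1.128169
w(1.1) ≈ 1.1282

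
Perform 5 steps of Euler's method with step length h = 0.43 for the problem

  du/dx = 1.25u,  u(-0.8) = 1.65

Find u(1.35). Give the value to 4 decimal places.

Euler: u_{n+1} = u_n + h·f(x_n, u_n).
x=-0.800000, u=1.650000: f=2.062500 → u ← 1.650000 + 0.43·2.062500 = 2.536875
x=-0.370000, u=2.536875: f=3.171094 → u ← 2.536875 + 0.43·3.171094 = 3.900445
x=0.060000, u=3.900445: f=4.875557 → u ← 3.900445 + 0.43·4.875557 = 5.996935
x=0.490000, u=5.996935: f=7.496168 → u ← 5.996935 + 0.43·7.496168 = 9.220287
x=0.920000, u=9.220287: f=11.525359 → u ← 9.220287 + 0.43·11.525359 = 14.176191
u(1.35) ≈ 14.1762

14.1762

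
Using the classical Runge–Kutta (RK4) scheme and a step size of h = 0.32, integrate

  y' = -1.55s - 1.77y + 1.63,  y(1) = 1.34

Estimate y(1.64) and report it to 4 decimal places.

RK4: k1 = f(s_n, y_n); k2 = f(s_n + h/2, y_n + (h/2)·k1); k3 = f(s_n + h/2, y_n + (h/2)·k2); k4 = f(s_n + h, y_n + h·k3); y_{n+1} = y_n + (h/6)·(k1 + 2k2 + 2k3 + k4).
s=1.000000, y=1.340000:
  k1 = f(1.000000, 1.340000) = -2.291800
  k2 = f(1.160000, 0.973312) = -1.890762
  k3 = f(1.160000, 1.037478) = -2.004336
  k4 = f(1.320000, 0.698612) = -1.652544
  y ← 1.340000 + (0.32/6)·(k1 + 2k2 + 2k3 + k4) = 0.714158
s=1.320000, y=0.714158:
  k1 = f(1.320000, 0.714158) = -1.680059
  k2 = f(1.480000, 0.445348) = -1.452267
  k3 = f(1.480000, 0.481795) = -1.516777
  k4 = f(1.640000, 0.228789) = -1.316957
  y ← 0.714158 + (0.32/6)·(k1 + 2k2 + 2k3 + k4) = 0.237619
y(1.64) ≈ 0.2376

0.2376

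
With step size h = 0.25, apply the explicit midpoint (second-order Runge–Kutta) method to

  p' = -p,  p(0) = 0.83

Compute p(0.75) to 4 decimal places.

Midpoint: k1 = f(t_n, p_n); k2 = f(t_n + h/2, p_n + (h/2)·k1); p_{n+1} = p_n + h·k2.
t=0.000000, p=0.830000:
  k1 = f(0.000000, 0.830000) = -0.830000
  k2 = f(0.125000, 0.726250) = -0.726250
  p ← 0.830000 + 0.25·(-0.726250) = 0.648438
t=0.250000, p=0.648438:
  k1 = f(0.250000, 0.648438) = -0.648438
  k2 = f(0.375000, 0.567383) = -0.567383
  p ← 0.648438 + 0.25·(-0.567383) = 0.506592
t=0.500000, p=0.506592:
  k1 = f(0.500000, 0.506592) = -0.506592
  k2 = f(0.625000, 0.443268) = -0.443268
  p ← 0.506592 + 0.25·(-0.443268) = 0.395775
p(0.75) ≈ 0.3958

0.3958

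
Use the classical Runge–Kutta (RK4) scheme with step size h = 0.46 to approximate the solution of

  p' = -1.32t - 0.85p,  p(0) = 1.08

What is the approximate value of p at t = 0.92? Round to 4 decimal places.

0.0565

RK4: k1 = f(t_n, p_n); k2 = f(t_n + h/2, p_n + (h/2)·k1); k3 = f(t_n + h/2, p_n + (h/2)·k2); k4 = f(t_n + h, p_n + h·k3); p_{n+1} = p_n + (h/6)·(k1 + 2k2 + 2k3 + k4).
t=0.000000, p=1.080000:
  k1 = f(0.000000, 1.080000) = -0.918000
  k2 = f(0.230000, 0.868860) = -1.042131
  k3 = f(0.230000, 0.840310) = -1.017863
  k4 = f(0.460000, 0.611783) = -1.127215
  p ← 1.080000 + (0.46/6)·(k1 + 2k2 + 2k3 + k4) = 0.607334
t=0.460000, p=0.607334:
  k1 = f(0.460000, 0.607334) = -1.123434
  k2 = f(0.690000, 0.348944) = -1.207403
  k3 = f(0.690000, 0.329632) = -1.190987
  k4 = f(0.920000, 0.059480) = -1.264958
  p ← 0.607334 + (0.46/6)·(k1 + 2k2 + 2k3 + k4) = 0.056471
p(0.92) ≈ 0.0565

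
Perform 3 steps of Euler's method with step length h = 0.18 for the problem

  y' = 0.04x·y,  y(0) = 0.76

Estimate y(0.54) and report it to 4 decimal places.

0.7630

Euler: y_{n+1} = y_n + h·f(x_n, y_n).
x=0.000000, y=0.760000: f=0.000000 → y ← 0.760000 + 0.18·0.000000 = 0.760000
x=0.180000, y=0.760000: f=0.005472 → y ← 0.760000 + 0.18·0.005472 = 0.760985
x=0.360000, y=0.760985: f=0.010958 → y ← 0.760985 + 0.18·0.010958 = 0.762957
y(0.54) ≈ 0.7630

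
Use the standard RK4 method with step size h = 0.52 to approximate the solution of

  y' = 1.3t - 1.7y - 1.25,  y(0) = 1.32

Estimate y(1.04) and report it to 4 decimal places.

0.0459

RK4: k1 = f(t_n, y_n); k2 = f(t_n + h/2, y_n + (h/2)·k1); k3 = f(t_n + h/2, y_n + (h/2)·k2); k4 = f(t_n + h, y_n + h·k3); y_{n+1} = y_n + (h/6)·(k1 + 2k2 + 2k3 + k4).
t=0.000000, y=1.320000:
  k1 = f(0.000000, 1.320000) = -3.494000
  k2 = f(0.260000, 0.411560) = -1.611652
  k3 = f(0.260000, 0.900970) = -2.443650
  k4 = f(0.520000, 0.049302) = -0.657814
  y ← 1.320000 + (0.52/6)·(k1 + 2k2 + 2k3 + k4) = 0.257257
t=0.520000, y=0.257257:
  k1 = f(0.520000, 0.257257) = -1.011337
  k2 = f(0.780000, -0.005690) = -0.226326
  k3 = f(0.780000, 0.198412) = -0.573301
  k4 = f(1.040000, -0.040859) = 0.171461
  y ← 0.257257 + (0.52/6)·(k1 + 2k2 + 2k3 + k4) = 0.045866
y(1.04) ≈ 0.0459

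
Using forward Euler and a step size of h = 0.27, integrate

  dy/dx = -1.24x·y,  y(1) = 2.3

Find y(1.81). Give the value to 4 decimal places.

Euler: y_{n+1} = y_n + h·f(x_n, y_n).
x=1.000000, y=2.300000: f=-2.852000 → y ← 2.300000 + 0.27·(-2.852000) = 1.529960
x=1.270000, y=1.529960: f=-2.409381 → y ← 1.529960 + 0.27·(-2.409381) = 0.879427
x=1.540000, y=0.879427: f=-1.679354 → y ← 0.879427 + 0.27·(-1.679354) = 0.426002
y(1.81) ≈ 0.4260

0.4260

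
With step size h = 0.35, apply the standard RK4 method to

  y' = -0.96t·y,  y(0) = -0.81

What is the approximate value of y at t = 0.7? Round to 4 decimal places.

-0.6402

RK4: k1 = f(t_n, y_n); k2 = f(t_n + h/2, y_n + (h/2)·k1); k3 = f(t_n + h/2, y_n + (h/2)·k2); k4 = f(t_n + h, y_n + h·k3); y_{n+1} = y_n + (h/6)·(k1 + 2k2 + 2k3 + k4).
t=0.000000, y=-0.810000:
  k1 = f(0.000000, -0.810000) = 0.000000
  k2 = f(0.175000, -0.810000) = 0.136080
  k3 = f(0.175000, -0.786186) = 0.132079
  k4 = f(0.350000, -0.763772) = 0.256627
  y ← -0.810000 + (0.35/6)·(k1 + 2k2 + 2k3 + k4) = -0.763745
t=0.350000, y=-0.763745:
  k1 = f(0.350000, -0.763745) = 0.256618
  k2 = f(0.525000, -0.718837) = 0.362294
  k3 = f(0.525000, -0.700343) = 0.352973
  k4 = f(0.700000, -0.640204) = 0.430217
  y ← -0.763745 + (0.35/6)·(k1 + 2k2 + 2k3 + k4) = -0.640232
y(0.7) ≈ -0.6402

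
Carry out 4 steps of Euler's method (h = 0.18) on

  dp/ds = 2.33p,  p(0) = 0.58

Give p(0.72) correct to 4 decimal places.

2.3542

Euler: p_{n+1} = p_n + h·f(s_n, p_n).
s=0.000000, p=0.580000: f=1.351400 → p ← 0.580000 + 0.18·1.351400 = 0.823252
s=0.180000, p=0.823252: f=1.918177 → p ← 0.823252 + 0.18·1.918177 = 1.168524
s=0.360000, p=1.168524: f=2.722661 → p ← 1.168524 + 0.18·2.722661 = 1.658603
s=0.540000, p=1.658603: f=3.864545 → p ← 1.658603 + 0.18·3.864545 = 2.354221
p(0.72) ≈ 2.3542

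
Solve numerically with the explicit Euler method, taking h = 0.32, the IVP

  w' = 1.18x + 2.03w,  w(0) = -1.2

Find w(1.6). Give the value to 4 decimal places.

Euler: w_{n+1} = w_n + h·f(x_n, w_n).
x=0.000000, w=-1.200000: f=-2.436000 → w ← -1.200000 + 0.32·(-2.436000) = -1.979520
x=0.320000, w=-1.979520: f=-3.640826 → w ← -1.979520 + 0.32·(-3.640826) = -3.144584
x=0.640000, w=-3.144584: f=-5.628306 → w ← -3.144584 + 0.32·(-5.628306) = -4.945642
x=0.960000, w=-4.945642: f=-8.906853 → w ← -4.945642 + 0.32·(-8.906853) = -7.795835
x=1.280000, w=-7.795835: f=-14.315145 → w ← -7.795835 + 0.32·(-14.315145) = -12.376682
w(1.6) ≈ -12.3767

-12.3767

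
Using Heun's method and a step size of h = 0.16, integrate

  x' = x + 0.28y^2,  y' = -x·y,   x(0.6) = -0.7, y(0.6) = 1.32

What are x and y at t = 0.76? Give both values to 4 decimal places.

-0.7274, 1.4801

Heun on (x,y): k1 = f(t_n, state_n); k2 = f(t_n + h, state_n + h·k1); state_{n+1} = state_n + (h/2)·(k1 + k2).
0.600000: (-0.700000, 1.320000)
  k1 = (-0.212128, 0.924000)
  predictor → (-0.733940, 1.467840)
  k2 = (-0.130665, 1.077307)
  → (-0.727423, 1.480105)
(x(0.76), y(0.76)) ≈ (-0.7274, 1.4801)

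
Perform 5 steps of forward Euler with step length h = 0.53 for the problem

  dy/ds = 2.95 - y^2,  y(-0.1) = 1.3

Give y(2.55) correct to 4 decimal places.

Euler: y_{n+1} = y_n + h·f(s_n, y_n).
s=-0.100000, y=1.300000: f=1.260000 → y ← 1.300000 + 0.53·1.260000 = 1.967800
s=0.430000, y=1.967800: f=-0.922237 → y ← 1.967800 + 0.53·(-0.922237) = 1.479014
s=0.960000, y=1.479014: f=0.762516 → y ← 1.479014 + 0.53·0.762516 = 1.883148
s=1.490000, y=1.883148: f=-0.596247 → y ← 1.883148 + 0.53·(-0.596247) = 1.567137
s=2.020000, y=1.567137: f=0.494080 → y ← 1.567137 + 0.53·0.494080 = 1.829000
y(2.55) ≈ 1.8290

1.8290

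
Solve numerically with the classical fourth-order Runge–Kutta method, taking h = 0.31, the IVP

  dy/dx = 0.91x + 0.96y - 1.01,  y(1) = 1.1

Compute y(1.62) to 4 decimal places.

2.1253

RK4: k1 = f(x_n, y_n); k2 = f(x_n + h/2, y_n + (h/2)·k1); k3 = f(x_n + h/2, y_n + (h/2)·k2); k4 = f(x_n + h, y_n + h·k3); y_{n+1} = y_n + (h/6)·(k1 + 2k2 + 2k3 + k4).
x=1.000000, y=1.100000:
  k1 = f(1.000000, 1.100000) = 0.956000
  k2 = f(1.155000, 1.248180) = 1.239303
  k3 = f(1.155000, 1.292092) = 1.281458
  k4 = f(1.310000, 1.497252) = 1.619462
  y ← 1.100000 + (0.31/6)·(k1 + 2k2 + 2k3 + k4) = 1.493544
x=1.310000, y=1.493544:
  k1 = f(1.310000, 1.493544) = 1.615902
  k2 = f(1.465000, 1.744009) = 1.997399
  k3 = f(1.465000, 1.803141) = 2.054165
  k4 = f(1.620000, 2.130335) = 2.509322
  y ← 1.493544 + (0.31/6)·(k1 + 2k2 + 2k3 + k4) = 2.125342
y(1.62) ≈ 2.1253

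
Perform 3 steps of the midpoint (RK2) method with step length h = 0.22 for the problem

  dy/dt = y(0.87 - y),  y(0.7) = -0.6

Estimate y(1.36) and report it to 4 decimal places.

-2.0693

Midpoint: k1 = f(t_n, y_n); k2 = f(t_n + h/2, y_n + (h/2)·k1); y_{n+1} = y_n + h·k2.
t=0.700000, y=-0.600000:
  k1 = f(0.700000, -0.600000) = -0.882000
  k2 = f(0.810000, -0.697020) = -1.092244
  y ← -0.600000 + 0.22·(-1.092244) = -0.840294
t=0.920000, y=-0.840294:
  k1 = f(0.920000, -0.840294) = -1.437149
  k2 = f(1.030000, -0.998380) = -1.865354
  y ← -0.840294 + 0.22·(-1.865354) = -1.250672
t=1.140000, y=-1.250672:
  k1 = f(1.140000, -1.250672) = -2.652264
  k2 = f(1.250000, -1.542421) = -3.720967
  y ← -1.250672 + 0.22·(-3.720967) = -2.069284
y(1.36) ≈ -2.0693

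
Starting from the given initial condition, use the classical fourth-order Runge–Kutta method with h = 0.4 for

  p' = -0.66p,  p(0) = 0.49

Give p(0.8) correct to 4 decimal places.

0.2890

RK4: k1 = f(t_n, p_n); k2 = f(t_n + h/2, p_n + (h/2)·k1); k3 = f(t_n + h/2, p_n + (h/2)·k2); k4 = f(t_n + h, p_n + h·k3); p_{n+1} = p_n + (h/6)·(k1 + 2k2 + 2k3 + k4).
t=0.000000, p=0.490000:
  k1 = f(0.000000, 0.490000) = -0.323400
  k2 = f(0.200000, 0.425320) = -0.280711
  k3 = f(0.200000, 0.433858) = -0.286346
  k4 = f(0.400000, 0.375462) = -0.247805
  p ← 0.490000 + (0.4/6)·(k1 + 2k2 + 2k3 + k4) = 0.376312
t=0.400000, p=0.376312:
  k1 = f(0.400000, 0.376312) = -0.248366
  k2 = f(0.600000, 0.326639) = -0.215582
  k3 = f(0.600000, 0.333196) = -0.219909
  k4 = f(0.800000, 0.288348) = -0.190310
  p ← 0.376312 + (0.4/6)·(k1 + 2k2 + 2k3 + k4) = 0.289002
p(0.8) ≈ 0.2890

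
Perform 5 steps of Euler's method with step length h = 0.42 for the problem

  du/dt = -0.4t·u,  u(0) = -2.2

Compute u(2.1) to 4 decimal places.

Euler: u_{n+1} = u_n + h·f(t_n, u_n).
t=0.000000, u=-2.200000: f=0.000000 → u ← -2.200000 + 0.42·0.000000 = -2.200000
t=0.420000, u=-2.200000: f=0.369600 → u ← -2.200000 + 0.42·0.369600 = -2.044768
t=0.840000, u=-2.044768: f=0.687042 → u ← -2.044768 + 0.42·0.687042 = -1.756210
t=1.260000, u=-1.756210: f=0.885130 → u ← -1.756210 + 0.42·0.885130 = -1.384456
t=1.680000, u=-1.384456: f=0.930354 → u ← -1.384456 + 0.42·0.930354 = -0.993707
u(2.1) ≈ -0.9937

-0.9937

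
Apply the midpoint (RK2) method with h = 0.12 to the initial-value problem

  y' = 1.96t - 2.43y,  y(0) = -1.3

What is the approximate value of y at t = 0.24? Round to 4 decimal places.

-0.6842

Midpoint: k1 = f(t_n, y_n); k2 = f(t_n + h/2, y_n + (h/2)·k1); y_{n+1} = y_n + h·k2.
t=0.000000, y=-1.300000:
  k1 = f(0.000000, -1.300000) = 3.159000
  k2 = f(0.060000, -1.110460) = 2.816018
  y ← -1.300000 + 0.12·2.816018 = -0.962078
t=0.120000, y=-0.962078:
  k1 = f(0.120000, -0.962078) = 2.573049
  k2 = f(0.180000, -0.807695) = 2.315499
  y ← -0.962078 + 0.12·2.315499 = -0.684218
y(0.24) ≈ -0.6842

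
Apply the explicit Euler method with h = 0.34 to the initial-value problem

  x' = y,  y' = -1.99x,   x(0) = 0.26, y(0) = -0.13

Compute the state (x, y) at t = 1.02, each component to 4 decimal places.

-0.0419, -0.5276

Euler on (x,y): x_{n+1} = x_n + h·x', y_{n+1} = y_n + h·y'.
0.000000: (0.260000, -0.130000); f=(-0.130000, -0.517400) → (0.215800, -0.305916)
0.340000: (0.215800, -0.305916); f=(-0.305916, -0.429442) → (0.111789, -0.451926)
0.680000: (0.111789, -0.451926); f=(-0.451926, -0.222459) → (-0.041866, -0.527562)
(x(1.02), y(1.02)) ≈ (-0.0419, -0.5276)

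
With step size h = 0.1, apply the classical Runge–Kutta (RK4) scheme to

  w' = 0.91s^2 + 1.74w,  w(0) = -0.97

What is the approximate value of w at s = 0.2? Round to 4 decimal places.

-1.3711

RK4: k1 = f(s_n, w_n); k2 = f(s_n + h/2, w_n + (h/2)·k1); k3 = f(s_n + h/2, w_n + (h/2)·k2); k4 = f(s_n + h, w_n + h·k3); w_{n+1} = w_n + (h/6)·(k1 + 2k2 + 2k3 + k4).
s=0.000000, w=-0.970000:
  k1 = f(0.000000, -0.970000) = -1.687800
  k2 = f(0.050000, -1.054390) = -1.832364
  k3 = f(0.050000, -1.061618) = -1.844941
  k4 = f(0.100000, -1.154494) = -1.999720
  w ← -0.970000 + (0.1/6)·(k1 + 2k2 + 2k3 + k4) = -1.154035
s=0.100000, w=-1.154035:
  k1 = f(0.100000, -1.154035) = -1.998922
  k2 = f(0.150000, -1.253982) = -2.161453
  k3 = f(0.150000, -1.262108) = -2.175593
  k4 = f(0.200000, -1.371595) = -2.350175
  w ← -1.154035 + (0.1/6)·(k1 + 2k2 + 2k3 + k4) = -1.371089
w(0.2) ≈ -1.3711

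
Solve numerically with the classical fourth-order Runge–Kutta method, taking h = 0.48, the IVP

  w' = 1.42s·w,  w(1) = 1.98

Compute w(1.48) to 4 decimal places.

RK4: k1 = f(s_n, w_n); k2 = f(s_n + h/2, w_n + (h/2)·k1); k3 = f(s_n + h/2, w_n + (h/2)·k2); k4 = f(s_n + h, w_n + h·k3); w_{n+1} = w_n + (h/6)·(k1 + 2k2 + 2k3 + k4).
s=1.000000, w=1.980000:
  k1 = f(1.000000, 1.980000) = 2.811600
  k2 = f(1.240000, 2.654784) = 4.674544
  k3 = f(1.240000, 3.101890) = 5.461809
  k4 = f(1.480000, 4.601668) = 9.670866
  w ← 1.980000 + (0.48/6)·(k1 + 2k2 + 2k3 + k4) = 4.600414
w(1.48) ≈ 4.6004

4.6004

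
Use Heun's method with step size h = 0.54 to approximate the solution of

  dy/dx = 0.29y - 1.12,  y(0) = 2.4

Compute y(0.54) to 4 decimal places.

2.1531

Heun: k1 = f(x_n, y_n); k2 = f(x_n + h, y_n + h·k1); y_{n+1} = y_n + (h/2)·(k1 + k2).
x=0.000000, y=2.400000:
  k1 = f(0.000000, 2.400000) = -0.424000
  k2 = f(0.540000, 2.171040) = -0.490398
  y ← 2.400000 + (0.54/2)·(-0.424000 + (-0.490398)) = 2.153112
y(0.54) ≈ 2.1531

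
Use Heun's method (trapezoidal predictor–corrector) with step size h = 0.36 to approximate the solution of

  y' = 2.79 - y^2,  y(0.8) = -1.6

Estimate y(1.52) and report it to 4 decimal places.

Heun: k1 = f(t_n, y_n); k2 = f(t_n + h, y_n + h·k1); y_{n+1} = y_n + (h/2)·(k1 + k2).
t=0.800000, y=-1.600000:
  k1 = f(0.800000, -1.600000) = 0.230000
  k2 = f(1.160000, -1.517200) = 0.488104
  y ← -1.600000 + (0.36/2)·(0.230000 + 0.488104) = -1.470741
t=1.160000, y=-1.470741:
  k1 = f(1.160000, -1.470741) = 0.626920
  k2 = f(1.520000, -1.245050) = 1.239851
  y ← -1.470741 + (0.36/2)·(0.626920 + 1.239851) = -1.134723
y(1.52) ≈ -1.1347

-1.1347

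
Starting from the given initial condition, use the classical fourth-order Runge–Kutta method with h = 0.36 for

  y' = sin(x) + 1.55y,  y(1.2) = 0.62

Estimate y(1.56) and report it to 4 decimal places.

1.5518

RK4: k1 = f(x_n, y_n); k2 = f(x_n + h/2, y_n + (h/2)·k1); k3 = f(x_n + h/2, y_n + (h/2)·k2); k4 = f(x_n + h, y_n + h·k3); y_{n+1} = y_n + (h/6)·(k1 + 2k2 + 2k3 + k4).
x=1.200000, y=0.620000:
  k1 = f(1.200000, 0.620000) = 1.893039
  k2 = f(1.380000, 0.960747) = 2.471011
  k3 = f(1.380000, 1.064782) = 2.632266
  k4 = f(1.560000, 1.567616) = 3.429746
  y ← 0.620000 + (0.36/6)·(k1 + 2k2 + 2k3 + k4) = 1.551760
y(1.56) ≈ 1.5518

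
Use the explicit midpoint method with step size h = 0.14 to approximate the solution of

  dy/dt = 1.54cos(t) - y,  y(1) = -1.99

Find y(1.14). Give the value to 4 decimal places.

Midpoint: k1 = f(t_n, y_n); k2 = f(t_n + h/2, y_n + (h/2)·k1); y_{n+1} = y_n + h·k2.
t=1.000000, y=-1.990000:
  k1 = f(1.000000, -1.990000) = 2.822066
  k2 = f(1.070000, -1.792455) = 2.531847
  y ← -1.990000 + 0.14·2.531847 = -1.635541
y(1.14) ≈ -1.6355

-1.6355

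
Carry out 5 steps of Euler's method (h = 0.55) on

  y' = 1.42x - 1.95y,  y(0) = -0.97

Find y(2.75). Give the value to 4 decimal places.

Euler: y_{n+1} = y_n + h·f(x_n, y_n).
x=0.000000, y=-0.970000: f=1.891500 → y ← -0.970000 + 0.55·1.891500 = 0.070325
x=0.550000, y=0.070325: f=0.643866 → y ← 0.070325 + 0.55·0.643866 = 0.424451
x=1.100000, y=0.424451: f=0.734320 → y ← 0.424451 + 0.55·0.734320 = 0.828327
x=1.650000, y=0.828327: f=0.727762 → y ← 0.828327 + 0.55·0.727762 = 1.228596
x=2.200000, y=1.228596: f=0.728237 → y ← 1.228596 + 0.55·0.728237 = 1.629127
y(2.75) ≈ 1.6291

1.6291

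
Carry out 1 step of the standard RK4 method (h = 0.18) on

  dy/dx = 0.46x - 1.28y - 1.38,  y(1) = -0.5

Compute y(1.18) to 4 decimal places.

RK4: k1 = f(x_n, y_n); k2 = f(x_n + h/2, y_n + (h/2)·k1); k3 = f(x_n + h/2, y_n + (h/2)·k2); k4 = f(x_n + h, y_n + h·k3); y_{n+1} = y_n + (h/6)·(k1 + 2k2 + 2k3 + k4).
x=1.000000, y=-0.500000:
  k1 = f(1.000000, -0.500000) = -0.280000
  k2 = f(1.090000, -0.525200) = -0.206344
  k3 = f(1.090000, -0.518571) = -0.214829
  k4 = f(1.180000, -0.538669) = -0.147703
  y ← -0.500000 + (0.18/6)·(k1 + 2k2 + 2k3 + k4) = -0.538101
y(1.18) ≈ -0.5381

-0.5381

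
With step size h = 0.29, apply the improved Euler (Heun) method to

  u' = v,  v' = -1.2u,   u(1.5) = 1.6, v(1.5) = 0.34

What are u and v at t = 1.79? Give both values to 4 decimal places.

Heun on (u,v): k1 = f(t_n, state_n); k2 = f(t_n + h, state_n + h·k1); state_{n+1} = state_n + (h/2)·(k1 + k2).
1.500000: (1.600000, 0.340000)
  k1 = (0.340000, -1.920000)
  predictor → (1.698600, -0.216800)
  k2 = (-0.216800, -2.038320)
  → (1.617864, -0.233956)
(u(1.79), v(1.79)) ≈ (1.6179, -0.2340)

1.6179, -0.2340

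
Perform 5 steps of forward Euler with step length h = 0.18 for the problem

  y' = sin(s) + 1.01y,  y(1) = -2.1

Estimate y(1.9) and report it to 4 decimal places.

Euler: y_{n+1} = y_n + h·f(s_n, y_n).
s=1.000000, y=-2.100000: f=-1.279529 → y ← -2.100000 + 0.18·(-1.279529) = -2.330315
s=1.180000, y=-2.330315: f=-1.429012 → y ← -2.330315 + 0.18·(-1.429012) = -2.587537
s=1.360000, y=-2.587537: f=-1.635548 → y ← -2.587537 + 0.18·(-1.635548) = -2.881936
s=1.540000, y=-2.881936: f=-1.911230 → y ← -2.881936 + 0.18·(-1.911230) = -3.225957
s=1.720000, y=-3.225957: f=-2.269327 → y ← -3.225957 + 0.18·(-2.269327) = -3.634436
y(1.9) ≈ -3.6344

-3.6344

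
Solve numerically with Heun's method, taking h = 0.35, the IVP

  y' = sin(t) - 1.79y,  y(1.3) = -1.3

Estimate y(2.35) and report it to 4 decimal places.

Heun: k1 = f(t_n, y_n); k2 = f(t_n + h, y_n + h·k1); y_{n+1} = y_n + (h/2)·(k1 + k2).
t=1.300000, y=-1.300000:
  k1 = f(1.300000, -1.300000) = 3.290558
  k2 = f(1.650000, -0.148305) = 1.262330
  y ← -1.300000 + (0.35/2)·(3.290558 + 1.262330) = -0.503245
t=1.650000, y=-0.503245:
  k1 = f(1.650000, -0.503245) = 1.897673
  k2 = f(2.000000, 0.160941) = 0.621213
  y ← -0.503245 + (0.35/2)·(1.897673 + 0.621213) = -0.062439
t=2.000000, y=-0.062439:
  k1 = f(2.000000, -0.062439) = 1.021064
  k2 = f(2.350000, 0.294933) = 0.183543
  y ← -0.062439 + (0.35/2)·(1.021064 + 0.183543) = 0.148367
y(2.35) ≈ 0.1484

0.1484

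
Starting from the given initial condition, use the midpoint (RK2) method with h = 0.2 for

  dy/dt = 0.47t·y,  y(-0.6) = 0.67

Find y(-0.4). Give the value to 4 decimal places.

Midpoint: k1 = f(t_n, y_n); k2 = f(t_n + h/2, y_n + (h/2)·k1); y_{n+1} = y_n + h·k2.
t=-0.600000, y=0.670000:
  k1 = f(-0.600000, 0.670000) = -0.188940
  k2 = f(-0.500000, 0.651106) = -0.153010
  y ← 0.670000 + 0.2·(-0.153010) = 0.639398
y(-0.4) ≈ 0.6394

0.6394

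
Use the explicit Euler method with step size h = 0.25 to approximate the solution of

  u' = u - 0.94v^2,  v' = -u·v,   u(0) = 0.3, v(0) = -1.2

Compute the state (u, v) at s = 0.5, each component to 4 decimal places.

-0.2438, -1.0998

Euler on (u,v): u_{n+1} = u_n + h·u', v_{n+1} = v_n + h·v'.
0.000000: (0.300000, -1.200000); f=(-1.053600, 0.360000) → (0.036600, -1.110000)
0.250000: (0.036600, -1.110000); f=(-1.121574, 0.040626) → (-0.243793, -1.099843)
(u(0.5), v(0.5)) ≈ (-0.2438, -1.0998)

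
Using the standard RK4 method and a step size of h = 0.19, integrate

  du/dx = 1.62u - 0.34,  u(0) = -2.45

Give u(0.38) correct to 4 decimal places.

RK4: k1 = f(x_n, u_n); k2 = f(x_n + h/2, u_n + (h/2)·k1); k3 = f(x_n + h/2, u_n + (h/2)·k2); k4 = f(x_n + h, u_n + h·k3); u_{n+1} = u_n + (h/6)·(k1 + 2k2 + 2k3 + k4).
x=0.000000, u=-2.450000:
  k1 = f(0.000000, -2.450000) = -4.309000
  k2 = f(0.095000, -2.859355) = -4.972155
  k3 = f(0.095000, -2.922355) = -5.074215
  k4 = f(0.190000, -3.414101) = -5.870843
  u ← -2.450000 + (0.19/6)·(k1 + 2k2 + 2k3 + k4) = -3.408632
x=0.190000, u=-3.408632:
  k1 = f(0.190000, -3.408632) = -5.861983
  k2 = f(0.285000, -3.965520) = -6.764143
  k3 = f(0.285000, -4.051225) = -6.902985
  k4 = f(0.380000, -4.720199) = -7.986722
  u ← -3.408632 + (0.19/6)·(k1 + 2k2 + 2k3 + k4) = -4.712759
u(0.38) ≈ -4.7128

-4.7128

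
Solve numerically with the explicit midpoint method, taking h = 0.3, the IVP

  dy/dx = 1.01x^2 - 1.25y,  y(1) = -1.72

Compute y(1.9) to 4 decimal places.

0.7468

Midpoint: k1 = f(x_n, y_n); k2 = f(x_n + h/2, y_n + (h/2)·k1); y_{n+1} = y_n + h·k2.
x=1.000000, y=-1.720000:
  k1 = f(1.000000, -1.720000) = 3.160000
  k2 = f(1.150000, -1.246000) = 2.893225
  y ← -1.720000 + 0.3·2.893225 = -0.852032
x=1.300000, y=-0.852032:
  k1 = f(1.300000, -0.852032) = 2.771941
  k2 = f(1.450000, -0.436241) = 2.668827
  y ← -0.852032 + 0.3·2.668827 = -0.051384
x=1.600000, y=-0.051384:
  k1 = f(1.600000, -0.051384) = 2.649831
  k2 = f(1.750000, 0.346090) = 2.660512
  y ← -0.051384 + 0.3·2.660512 = 0.746769
y(1.9) ≈ 0.7468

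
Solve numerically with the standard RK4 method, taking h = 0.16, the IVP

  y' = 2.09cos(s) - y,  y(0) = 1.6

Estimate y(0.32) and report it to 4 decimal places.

RK4: k1 = f(s_n, y_n); k2 = f(s_n + h/2, y_n + (h/2)·k1); k3 = f(s_n + h/2, y_n + (h/2)·k2); k4 = f(s_n + h, y_n + h·k3); y_{n+1} = y_n + (h/6)·(k1 + 2k2 + 2k3 + k4).
s=0.000000, y=1.600000:
  k1 = f(0.000000, 1.600000) = 0.490000
  k2 = f(0.080000, 1.639200) = 0.444116
  k3 = f(0.080000, 1.635529) = 0.447786
  k4 = f(0.160000, 1.671646) = 0.391659
  y ← 1.600000 + (0.16/6)·(k1 + 2k2 + 2k3 + k4) = 1.671079
s=0.160000, y=1.671079:
  k1 = f(0.160000, 1.671079) = 0.392226
  k2 = f(0.240000, 1.702457) = 0.327639
  k3 = f(0.240000, 1.697290) = 0.332806
  k4 = f(0.320000, 1.724328) = 0.259574
  y ← 1.671079 + (0.16/6)·(k1 + 2k2 + 2k3 + k4) = 1.723684
y(0.32) ≈ 1.7237

1.7237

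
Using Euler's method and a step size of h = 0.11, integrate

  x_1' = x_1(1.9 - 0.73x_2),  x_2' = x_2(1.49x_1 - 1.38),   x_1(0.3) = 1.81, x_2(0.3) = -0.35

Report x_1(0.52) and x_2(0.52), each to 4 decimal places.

Euler on (x_1,x_2): x_1_{n+1} = x_1_n + h·x_1', x_2_{n+1} = x_2_n + h·x_2'.
0.300000: (1.810000, -0.350000); f=(3.901455, -0.460915) → (2.239160, -0.400701)
0.410000: (2.239160, -0.400701); f=(4.909384, -0.783910) → (2.779192, -0.486931)
(x_1(0.52), x_2(0.52)) ≈ (2.7792, -0.4869)

2.7792, -0.4869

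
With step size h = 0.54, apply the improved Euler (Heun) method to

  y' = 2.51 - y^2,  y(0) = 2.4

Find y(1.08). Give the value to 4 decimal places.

Heun: k1 = f(t_n, y_n); k2 = f(t_n + h, y_n + h·k1); y_{n+1} = y_n + (h/2)·(k1 + k2).
t=0.000000, y=2.400000:
  k1 = f(0.000000, 2.400000) = -3.250000
  k2 = f(0.540000, 0.645000) = 2.093975
  y ← 2.400000 + (0.54/2)·(-3.250000 + 2.093975) = 2.087873
t=0.540000, y=2.087873:
  k1 = f(0.540000, 2.087873) = -1.849215
  k2 = f(1.080000, 1.089297) = 1.323431
  y ← 2.087873 + (0.54/2)·(-1.849215 + 1.323431) = 1.945912
y(1.08) ≈ 1.9459

1.9459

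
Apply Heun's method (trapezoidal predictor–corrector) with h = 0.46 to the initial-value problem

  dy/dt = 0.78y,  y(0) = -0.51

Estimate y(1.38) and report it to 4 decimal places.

Heun: k1 = f(t_n, y_n); k2 = f(t_n + h, y_n + h·k1); y_{n+1} = y_n + (h/2)·(k1 + k2).
t=0.000000, y=-0.510000:
  k1 = f(0.000000, -0.510000) = -0.397800
  k2 = f(0.460000, -0.692988) = -0.540531
  y ← -0.510000 + (0.46/2)·(-0.397800 + (-0.540531)) = -0.725816
t=0.460000, y=-0.725816:
  k1 = f(0.460000, -0.725816) = -0.566137
  k2 = f(0.920000, -0.986239) = -0.769266
  y ← -0.725816 + (0.46/2)·(-0.566137 + (-0.769266)) = -1.032959
t=0.920000, y=-1.032959:
  k1 = f(0.920000, -1.032959) = -0.805708
  k2 = f(1.380000, -1.403584) = -1.094796
  y ← -1.032959 + (0.46/2)·(-0.805708 + (-1.094796)) = -1.470075
y(1.38) ≈ -1.4701

-1.4701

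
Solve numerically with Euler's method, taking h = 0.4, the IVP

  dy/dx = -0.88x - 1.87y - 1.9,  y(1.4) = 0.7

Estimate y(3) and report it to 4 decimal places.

-2.1676

Euler: y_{n+1} = y_n + h·f(x_n, y_n).
x=1.400000, y=0.700000: f=-4.441000 → y ← 0.700000 + 0.4·(-4.441000) = -1.076400
x=1.800000, y=-1.076400: f=-1.471132 → y ← -1.076400 + 0.4·(-1.471132) = -1.664853
x=2.200000, y=-1.664853: f=-0.722725 → y ← -1.664853 + 0.4·(-0.722725) = -1.953943
x=2.600000, y=-1.953943: f=-0.534127 → y ← -1.953943 + 0.4·(-0.534127) = -2.167594
y(3) ≈ -2.1676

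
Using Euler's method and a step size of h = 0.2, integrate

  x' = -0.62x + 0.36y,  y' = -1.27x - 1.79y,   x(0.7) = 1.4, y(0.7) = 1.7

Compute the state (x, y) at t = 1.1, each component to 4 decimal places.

1.2345, 0.1298

Euler on (x,y): x_{n+1} = x_n + h·x', y_{n+1} = y_n + h·y'.
0.700000: (1.400000, 1.700000); f=(-0.256000, -4.821000) → (1.348800, 0.735800)
0.900000: (1.348800, 0.735800); f=(-0.571368, -3.030058) → (1.234526, 0.129788)
(x(1.1), y(1.1)) ≈ (1.2345, 0.1298)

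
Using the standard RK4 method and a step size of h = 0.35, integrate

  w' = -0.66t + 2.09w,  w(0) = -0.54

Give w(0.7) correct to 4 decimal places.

RK4: k1 = f(t_n, w_n); k2 = f(t_n + h/2, w_n + (h/2)·k1); k3 = f(t_n + h/2, w_n + (h/2)·k2); k4 = f(t_n + h, w_n + h·k3); w_{n+1} = w_n + (h/6)·(k1 + 2k2 + 2k3 + k4).
t=0.000000, w=-0.540000:
  k1 = f(0.000000, -0.540000) = -1.128600
  k2 = f(0.175000, -0.737505) = -1.656885
  k3 = f(0.175000, -0.829955) = -1.850106
  k4 = f(0.350000, -1.187537) = -2.712952
  w ← -0.540000 + (0.35/6)·(k1 + 2k2 + 2k3 + k4) = -1.173240
t=0.350000, w=-1.173240:
  k1 = f(0.350000, -1.173240) = -2.683071
  k2 = f(0.525000, -1.642777) = -3.779904
  k3 = f(0.525000, -1.834723) = -4.181070
  k4 = f(0.700000, -2.636614) = -5.972524
  w ← -1.173240 + (0.35/6)·(k1 + 2k2 + 2k3 + k4) = -2.606930
w(0.7) ≈ -2.6069

-2.6069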